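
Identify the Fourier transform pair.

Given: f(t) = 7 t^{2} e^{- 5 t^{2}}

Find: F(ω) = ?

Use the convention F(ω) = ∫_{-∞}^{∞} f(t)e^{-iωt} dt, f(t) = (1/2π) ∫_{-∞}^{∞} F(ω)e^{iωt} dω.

F(ω) = \frac{7 \sqrt{5} \sqrt{\pi} \left(10 - \omega^{2}\right) e^{- \frac{\omega^{2}}{20}}}{500}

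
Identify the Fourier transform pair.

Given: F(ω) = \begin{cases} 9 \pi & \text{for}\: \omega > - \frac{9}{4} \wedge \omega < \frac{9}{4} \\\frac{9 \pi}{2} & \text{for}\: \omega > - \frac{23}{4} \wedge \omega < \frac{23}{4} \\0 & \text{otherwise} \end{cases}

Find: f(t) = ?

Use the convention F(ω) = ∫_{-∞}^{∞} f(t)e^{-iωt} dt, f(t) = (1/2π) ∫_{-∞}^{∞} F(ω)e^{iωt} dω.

f(t) = \frac{9 \sin{\left(4 t \right)} \cos{\left(\frac{7 t}{4} \right)}}{t}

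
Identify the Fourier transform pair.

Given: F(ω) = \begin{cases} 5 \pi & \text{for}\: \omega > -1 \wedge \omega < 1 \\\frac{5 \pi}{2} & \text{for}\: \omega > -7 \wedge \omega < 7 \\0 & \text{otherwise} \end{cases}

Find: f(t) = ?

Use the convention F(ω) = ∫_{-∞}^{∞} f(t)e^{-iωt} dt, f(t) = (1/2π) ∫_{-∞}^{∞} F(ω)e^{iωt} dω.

f(t) = \frac{5 \sin{\left(4 t \right)} \cos{\left(3 t \right)}}{t}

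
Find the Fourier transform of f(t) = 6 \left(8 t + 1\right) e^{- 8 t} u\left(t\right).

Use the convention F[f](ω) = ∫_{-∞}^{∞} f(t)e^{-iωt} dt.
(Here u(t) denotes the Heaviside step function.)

F(ω) = \frac{6 \left(- i \omega - 16\right)}{\omega^{2} - 16 i \omega - 64}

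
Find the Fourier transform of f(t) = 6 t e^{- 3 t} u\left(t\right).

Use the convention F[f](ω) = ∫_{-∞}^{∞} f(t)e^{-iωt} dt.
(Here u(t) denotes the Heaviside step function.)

F(ω) = \frac{6}{\left(i \omega + 3\right)^{2}}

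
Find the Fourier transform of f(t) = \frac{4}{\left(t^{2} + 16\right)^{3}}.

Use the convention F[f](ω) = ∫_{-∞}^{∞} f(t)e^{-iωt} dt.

F(ω) = \frac{\pi \left(16 \omega^{2} + 12 \left|{\omega}\right| + 3\right) e^{- 4 \left|{\omega}\right|}}{2048}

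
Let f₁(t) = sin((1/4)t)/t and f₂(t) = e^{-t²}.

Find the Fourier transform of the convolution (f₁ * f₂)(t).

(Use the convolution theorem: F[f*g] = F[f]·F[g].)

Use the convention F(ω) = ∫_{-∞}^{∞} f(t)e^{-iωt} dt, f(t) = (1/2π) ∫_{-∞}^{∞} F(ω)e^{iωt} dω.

F[f₁*f₂](ω) = \begin{cases} \pi^{\frac{3}{2}} e^{- \frac{\omega^{2}}{4}} & \text{for}\: \omega > - \frac{1}{4} \wedge \omega < \frac{1}{4} \\0 & \text{otherwise} \end{cases}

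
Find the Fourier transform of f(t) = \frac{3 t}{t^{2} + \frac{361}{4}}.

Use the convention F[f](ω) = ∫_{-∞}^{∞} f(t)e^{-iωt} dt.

F(ω) = - 3 i \pi e^{- \frac{19 \left|{\omega}\right|}{2}} \operatorname{sign}{\left(\omega \right)}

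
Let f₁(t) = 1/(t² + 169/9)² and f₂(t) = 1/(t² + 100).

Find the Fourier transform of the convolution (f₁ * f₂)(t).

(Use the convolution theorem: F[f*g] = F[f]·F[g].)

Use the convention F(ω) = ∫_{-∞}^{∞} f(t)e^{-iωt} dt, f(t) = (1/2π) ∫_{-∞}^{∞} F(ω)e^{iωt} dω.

F[f₁*f₂](ω) = \frac{9 \pi^{2} \left(13 \left|{\omega}\right| + 3\right) e^{- \frac{43 \left|{\omega}\right|}{3}}}{43940}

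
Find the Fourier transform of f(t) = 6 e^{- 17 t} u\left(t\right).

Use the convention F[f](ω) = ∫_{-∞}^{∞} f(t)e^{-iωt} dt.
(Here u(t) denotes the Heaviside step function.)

F(ω) = \frac{6}{i \omega + 17}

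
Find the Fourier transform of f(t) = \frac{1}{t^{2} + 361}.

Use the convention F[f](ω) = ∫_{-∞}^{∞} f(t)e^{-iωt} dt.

F(ω) = \frac{\pi e^{- 19 \left|{\omega}\right|}}{19}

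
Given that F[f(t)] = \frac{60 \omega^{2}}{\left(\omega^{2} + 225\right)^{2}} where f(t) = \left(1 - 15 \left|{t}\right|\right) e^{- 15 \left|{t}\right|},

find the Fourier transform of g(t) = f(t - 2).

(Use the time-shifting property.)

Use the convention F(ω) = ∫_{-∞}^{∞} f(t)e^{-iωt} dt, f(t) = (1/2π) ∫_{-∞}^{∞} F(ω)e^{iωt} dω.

F[g](ω) = \frac{60 \omega^{2} e^{- 2 i \omega}}{\left(\omega^{2} + 225\right)^{2}}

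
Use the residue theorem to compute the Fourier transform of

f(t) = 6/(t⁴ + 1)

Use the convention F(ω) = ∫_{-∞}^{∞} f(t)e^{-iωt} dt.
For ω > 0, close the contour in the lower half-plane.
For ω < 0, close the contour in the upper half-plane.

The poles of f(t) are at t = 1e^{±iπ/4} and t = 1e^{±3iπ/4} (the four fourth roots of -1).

Let g(z) = f(z)e^{-iωz}; for large |z| the factor e^{-iωz} decays in the lower half-plane when ω > 0 and in the upper half-plane when ω < 0.

Case ω > 0 (lower half-plane, clockwise contour ⇒ F(ω) = -2πi·ΣRes):
  Res_{z = - \frac{\sqrt{2}}{2} - \frac{\sqrt{2} i}{2}} g(z) = \frac{3 \sqrt{2} i \left(1 - i\right) e^{\frac{\sqrt{2} \omega \left(-1 + i\right)}{2}}}{4}
  Res_{z = \frac{\sqrt{2}}{2} - \frac{\sqrt{2} i}{2}} g(z) = \frac{3 \sqrt{2} i \left(1 + i\right) e^{- \frac{\sqrt{2} \omega \left(1 + i\right)}{2}}}{4}
  F(ω) = -2πi·ΣRes = \frac{3 \sqrt{2} \pi \left(1 - i\right) \left(e^{\sqrt{2} i \omega} + i\right) e^{- \frac{\sqrt{2} \omega \left(1 + i\right)}{2}}}{2} = 6 \pi e^{- \frac{\sqrt{2} \omega}{2}} \sin{\left(\frac{\sqrt{2} \omega}{2} + \frac{\pi}{4} \right)}

Case ω < 0 (upper half-plane, counterclockwise contour ⇒ F(ω) = +2πi·ΣRes):
  Res_{z = \frac{\sqrt{2}}{2} + \frac{\sqrt{2} i}{2}} g(z) = \frac{3 \sqrt{2} i \left(-1 + i\right) e^{\frac{\sqrt{2} \omega \left(1 - i\right)}{2}}}{4}
  Res_{z = - \frac{\sqrt{2}}{2} + \frac{\sqrt{2} i}{2}} g(z) = \frac{3 \sqrt{2} \left(1 - i\right) e^{\frac{\sqrt{2} \omega \left(1 + i\right)}{2}}}{4}
  F(ω) = 2πi·ΣRes = - \frac{3 \sqrt{2} i \pi \left(i \left(1 - i\right) e^{\frac{\sqrt{2} \omega \left(1 - i\right)}{2}} - \left(1 - i\right) e^{\frac{\sqrt{2} \omega \left(1 + i\right)}{2}}\right)}{2} = 6 \pi e^{\frac{\sqrt{2} \omega}{2}} \cos{\left(\frac{\sqrt{2} \omega}{2} + \frac{\pi}{4} \right)}

Both cases combine into a single formula in |ω|:

F(ω) = 6 \pi e^{- \frac{\sqrt{2} \left|{\omega}\right|}{2}} \sin{\left(\frac{\sqrt{2} \left|{\omega}\right|}{2} + \frac{\pi}{4} \right)}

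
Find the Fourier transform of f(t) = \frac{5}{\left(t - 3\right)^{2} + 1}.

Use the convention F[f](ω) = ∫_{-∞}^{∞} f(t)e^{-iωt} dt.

F(ω) = 5 \pi e^{- 3 i \omega - \left|{\omega}\right|}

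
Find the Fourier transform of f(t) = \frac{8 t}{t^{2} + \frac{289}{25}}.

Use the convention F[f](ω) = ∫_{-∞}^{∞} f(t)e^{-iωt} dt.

F(ω) = - 8 i \pi e^{- \frac{17 \left|{\omega}\right|}{5}} \operatorname{sign}{\left(\omega \right)}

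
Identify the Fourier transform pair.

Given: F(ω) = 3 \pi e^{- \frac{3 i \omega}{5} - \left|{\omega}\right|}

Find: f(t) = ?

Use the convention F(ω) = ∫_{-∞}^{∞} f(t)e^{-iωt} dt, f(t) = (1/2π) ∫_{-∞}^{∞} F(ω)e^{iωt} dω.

f(t) = \frac{3}{\left(t - \frac{3}{5}\right)^{2} + 1}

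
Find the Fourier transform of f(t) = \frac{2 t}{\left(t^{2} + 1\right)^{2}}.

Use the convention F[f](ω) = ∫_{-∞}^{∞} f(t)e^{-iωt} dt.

F(ω) = - i \pi \omega e^{- \left|{\omega}\right|}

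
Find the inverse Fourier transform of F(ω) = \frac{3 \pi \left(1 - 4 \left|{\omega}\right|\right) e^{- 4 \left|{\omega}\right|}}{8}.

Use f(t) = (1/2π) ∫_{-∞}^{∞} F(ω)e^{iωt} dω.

f(t) = \frac{3 t^{2}}{\left(t^{2} + 16\right)^{2}}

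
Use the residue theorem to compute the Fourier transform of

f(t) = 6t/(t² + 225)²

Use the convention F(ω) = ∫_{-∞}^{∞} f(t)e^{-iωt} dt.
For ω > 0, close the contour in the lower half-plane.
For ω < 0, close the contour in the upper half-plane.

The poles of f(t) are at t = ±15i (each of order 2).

Let g(z) = f(z)e^{-iωz}; for large |z| the factor e^{-iωz} decays in the lower half-plane when ω > 0 and in the upper half-plane when ω < 0.

Case ω > 0 (lower half-plane, clockwise contour ⇒ F(ω) = -2πi·ΣRes):
  Res_{z = - 15 i} g(z) = \frac{\omega e^{- 15 \omega}}{10} (pole of order 2)
  F(ω) = -2πi·ΣRes = - \frac{i \pi \omega e^{- 15 \omega}}{5}

Case ω < 0 (upper half-plane, counterclockwise contour ⇒ F(ω) = +2πi·ΣRes):
  Res_{z = 15 i} g(z) = - \frac{\omega e^{15 \omega}}{10} (pole of order 2)
  F(ω) = 2πi·ΣRes = - \frac{i \pi \omega e^{15 \omega}}{5}

Both cases combine into a single formula in |ω|:

F(ω) = - \frac{i \pi \omega e^{- 15 \left|{\omega}\right|}}{5}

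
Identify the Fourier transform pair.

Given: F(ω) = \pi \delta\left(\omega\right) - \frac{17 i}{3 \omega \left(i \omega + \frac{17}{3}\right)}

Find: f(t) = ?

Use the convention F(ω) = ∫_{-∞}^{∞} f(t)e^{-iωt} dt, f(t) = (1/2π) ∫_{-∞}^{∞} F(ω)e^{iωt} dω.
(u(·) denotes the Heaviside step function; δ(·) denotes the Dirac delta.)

f(t) = \left(1 - e^{- \frac{17 t}{3}}\right) u\left(t\right)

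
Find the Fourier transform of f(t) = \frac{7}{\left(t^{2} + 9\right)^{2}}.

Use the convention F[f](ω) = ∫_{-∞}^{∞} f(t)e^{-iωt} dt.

F(ω) = \frac{7 \pi \left(3 \left|{\omega}\right| + 1\right) e^{- 3 \left|{\omega}\right|}}{54}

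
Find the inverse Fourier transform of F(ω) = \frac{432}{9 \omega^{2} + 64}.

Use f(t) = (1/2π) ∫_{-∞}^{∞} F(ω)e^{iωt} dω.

f(t) = 9 e^{- \frac{8 \left|{t}\right|}{3}}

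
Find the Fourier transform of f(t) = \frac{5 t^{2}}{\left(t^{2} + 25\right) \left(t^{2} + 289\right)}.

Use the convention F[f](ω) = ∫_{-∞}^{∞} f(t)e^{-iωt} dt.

F(ω) = \frac{5 \pi \left(17 - 5 e^{12 \left|{\omega}\right|}\right) e^{- 17 \left|{\omega}\right|}}{264}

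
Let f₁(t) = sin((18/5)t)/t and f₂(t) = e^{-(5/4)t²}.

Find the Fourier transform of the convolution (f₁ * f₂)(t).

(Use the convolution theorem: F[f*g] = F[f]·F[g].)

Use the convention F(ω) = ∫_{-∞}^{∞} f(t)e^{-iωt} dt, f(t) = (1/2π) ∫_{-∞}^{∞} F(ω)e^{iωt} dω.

F[f₁*f₂](ω) = \begin{cases} \frac{2 \sqrt{5} \pi^{\frac{3}{2}} e^{- \frac{\omega^{2}}{5}}}{5} & \text{for}\: \omega > - \frac{18}{5} \wedge \omega < \frac{18}{5} \\0 & \text{otherwise} \end{cases}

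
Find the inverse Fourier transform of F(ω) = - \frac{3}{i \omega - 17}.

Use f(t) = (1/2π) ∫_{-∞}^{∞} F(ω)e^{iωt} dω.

f(t) = 3 e^{17 t} u\left(- t\right)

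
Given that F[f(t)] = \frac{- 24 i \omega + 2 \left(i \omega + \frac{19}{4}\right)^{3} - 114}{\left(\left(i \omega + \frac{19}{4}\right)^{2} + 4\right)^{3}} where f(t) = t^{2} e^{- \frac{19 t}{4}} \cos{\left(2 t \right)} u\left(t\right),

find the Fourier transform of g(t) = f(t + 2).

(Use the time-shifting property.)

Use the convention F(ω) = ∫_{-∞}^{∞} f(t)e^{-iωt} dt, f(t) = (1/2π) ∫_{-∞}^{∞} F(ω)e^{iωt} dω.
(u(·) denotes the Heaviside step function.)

F[g](ω) = \frac{128 \left(- 768 i \omega + \left(4 i \omega + 19\right)^{3} - 3648\right) e^{2 i \omega}}{\left(\left(4 i \omega + 19\right)^{2} + 64\right)^{3}}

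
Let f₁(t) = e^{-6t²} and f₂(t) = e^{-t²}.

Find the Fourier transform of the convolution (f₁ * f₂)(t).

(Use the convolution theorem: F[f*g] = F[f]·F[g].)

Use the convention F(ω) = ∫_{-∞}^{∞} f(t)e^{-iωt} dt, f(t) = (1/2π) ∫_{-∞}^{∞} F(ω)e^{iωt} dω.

F[f₁*f₂](ω) = \frac{\sqrt{6} \pi e^{- \frac{7 \omega^{2}}{24}}}{6}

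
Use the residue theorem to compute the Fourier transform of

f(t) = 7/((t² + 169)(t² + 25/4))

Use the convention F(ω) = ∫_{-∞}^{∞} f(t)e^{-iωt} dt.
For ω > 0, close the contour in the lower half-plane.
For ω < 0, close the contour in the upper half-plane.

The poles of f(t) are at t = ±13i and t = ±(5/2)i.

Let g(z) = f(z)e^{-iωz}; for large |z| the factor e^{-iωz} decays in the lower half-plane when ω > 0 and in the upper half-plane when ω < 0.

Case ω > 0 (lower half-plane, clockwise contour ⇒ F(ω) = -2πi·ΣRes):
  Res_{z = - 13 i} g(z) = - \frac{2 i e^{- 13 \omega}}{1209}
  Res_{z = - \frac{5 i}{2}} g(z) = \frac{4 i e^{- \frac{5 \omega}{2}}}{465}
  F(ω) = -2πi·ΣRes = - \frac{4 \pi e^{- 13 \omega}}{1209} + \frac{8 \pi e^{- \frac{5 \omega}{2}}}{465}

Case ω < 0 (upper half-plane, counterclockwise contour ⇒ F(ω) = +2πi·ΣRes):
  Res_{z = 13 i} g(z) = \frac{2 i e^{13 \omega}}{1209}
  Res_{z = \frac{5 i}{2}} g(z) = - \frac{4 i e^{\frac{5 \omega}{2}}}{465}
  F(ω) = 2πi·ΣRes = \frac{4 \pi \left(26 e^{\frac{5 \omega}{2}} - 5 e^{13 \omega}\right)}{6045}

Both cases combine into a single formula in |ω|:

F(ω) = - \frac{4 \pi e^{- 13 \left|{\omega}\right|}}{1209} + \frac{8 \pi e^{- \frac{5 \left|{\omega}\right|}{2}}}{465}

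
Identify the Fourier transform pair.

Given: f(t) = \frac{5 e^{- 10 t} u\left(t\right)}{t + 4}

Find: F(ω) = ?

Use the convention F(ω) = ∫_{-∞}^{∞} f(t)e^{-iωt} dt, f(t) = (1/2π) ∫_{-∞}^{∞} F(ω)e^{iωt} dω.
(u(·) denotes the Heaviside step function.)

F(ω) = 5 e^{4 i \omega + 40} \operatorname{E}_{1}\left(4 i \omega + 40\right)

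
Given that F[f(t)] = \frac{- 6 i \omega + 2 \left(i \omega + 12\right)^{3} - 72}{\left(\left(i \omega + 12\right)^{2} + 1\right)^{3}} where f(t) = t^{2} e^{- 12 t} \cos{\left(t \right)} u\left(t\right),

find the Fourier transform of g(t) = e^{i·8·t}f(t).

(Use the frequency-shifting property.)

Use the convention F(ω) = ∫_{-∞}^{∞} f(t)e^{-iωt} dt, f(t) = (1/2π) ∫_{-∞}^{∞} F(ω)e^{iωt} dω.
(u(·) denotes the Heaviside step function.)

F[g](ω) = \frac{2 \left(3 i \left(8 - \omega\right) + \left(i \left(\omega - 8\right) + 12\right)^{3} - 36\right)}{\left(\left(i \left(\omega - 8\right) + 12\right)^{2} + 1\right)^{3}}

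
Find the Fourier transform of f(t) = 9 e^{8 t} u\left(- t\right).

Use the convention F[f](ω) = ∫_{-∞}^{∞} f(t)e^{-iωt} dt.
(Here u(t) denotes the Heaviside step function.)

F(ω) = - \frac{9}{i \omega - 8}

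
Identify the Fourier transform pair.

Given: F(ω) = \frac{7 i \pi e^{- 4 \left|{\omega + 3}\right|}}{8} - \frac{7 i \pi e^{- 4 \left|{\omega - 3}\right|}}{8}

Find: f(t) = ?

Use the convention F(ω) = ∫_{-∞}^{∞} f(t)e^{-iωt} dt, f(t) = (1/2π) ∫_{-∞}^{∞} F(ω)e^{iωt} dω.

f(t) = \frac{7 \sin{\left(3 t \right)}}{t^{2} + 16}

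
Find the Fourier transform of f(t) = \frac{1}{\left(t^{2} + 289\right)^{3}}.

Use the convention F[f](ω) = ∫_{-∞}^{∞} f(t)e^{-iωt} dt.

F(ω) = \frac{\pi \left(289 \omega^{2} + 51 \left|{\omega}\right| + 3\right) e^{- 17 \left|{\omega}\right|}}{11358856}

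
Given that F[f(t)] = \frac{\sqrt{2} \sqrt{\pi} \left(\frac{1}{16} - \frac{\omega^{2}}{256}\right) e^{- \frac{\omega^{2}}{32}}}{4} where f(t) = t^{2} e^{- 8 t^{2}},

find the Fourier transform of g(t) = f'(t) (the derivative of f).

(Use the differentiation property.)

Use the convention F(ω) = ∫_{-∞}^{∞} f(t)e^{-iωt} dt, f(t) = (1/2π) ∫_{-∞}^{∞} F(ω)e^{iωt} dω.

F[g](ω) = \frac{\sqrt{2} i \sqrt{\pi} \omega \left(16 - \omega^{2}\right) e^{- \frac{\omega^{2}}{32}}}{1024}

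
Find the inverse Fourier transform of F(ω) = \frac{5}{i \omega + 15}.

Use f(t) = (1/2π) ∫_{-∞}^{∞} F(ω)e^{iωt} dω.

f(t) = 5 e^{- 15 t} u\left(t\right)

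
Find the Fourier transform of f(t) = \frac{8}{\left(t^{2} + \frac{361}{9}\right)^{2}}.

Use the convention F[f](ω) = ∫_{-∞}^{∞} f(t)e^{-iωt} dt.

F(ω) = \frac{36 \pi \left(19 \left|{\omega}\right| + 3\right) e^{- \frac{19 \left|{\omega}\right|}{3}}}{6859}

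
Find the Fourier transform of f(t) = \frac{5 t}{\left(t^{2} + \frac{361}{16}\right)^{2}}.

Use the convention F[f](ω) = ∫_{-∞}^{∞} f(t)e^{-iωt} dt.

F(ω) = - \frac{10 i \pi \omega e^{- \frac{19 \left|{\omega}\right|}{4}}}{19}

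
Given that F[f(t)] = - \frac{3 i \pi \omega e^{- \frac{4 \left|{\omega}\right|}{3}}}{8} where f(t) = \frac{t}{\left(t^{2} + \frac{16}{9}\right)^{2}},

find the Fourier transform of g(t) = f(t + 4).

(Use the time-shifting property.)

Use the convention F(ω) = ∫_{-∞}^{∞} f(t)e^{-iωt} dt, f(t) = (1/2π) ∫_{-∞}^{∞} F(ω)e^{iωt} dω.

F[g](ω) = - \frac{3 i \pi \omega e^{4 i \omega - \frac{4 \left|{\omega}\right|}{3}}}{8}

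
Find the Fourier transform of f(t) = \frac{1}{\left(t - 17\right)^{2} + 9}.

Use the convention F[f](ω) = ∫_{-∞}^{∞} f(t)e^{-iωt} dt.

F(ω) = \frac{\pi e^{- 17 i \omega - 3 \left|{\omega}\right|}}{3}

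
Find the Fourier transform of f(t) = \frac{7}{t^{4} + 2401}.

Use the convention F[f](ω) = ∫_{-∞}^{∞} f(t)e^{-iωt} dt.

F(ω) = \frac{\pi e^{- \frac{7 \sqrt{2} \left|{\omega}\right|}{2}} \sin{\left(\frac{7 \sqrt{2} \left|{\omega}\right|}{2} + \frac{\pi}{4} \right)}}{49}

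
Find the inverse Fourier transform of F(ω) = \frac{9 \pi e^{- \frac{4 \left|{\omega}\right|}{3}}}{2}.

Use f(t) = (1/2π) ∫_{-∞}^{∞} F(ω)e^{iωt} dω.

f(t) = \frac{6}{t^{2} + \frac{16}{9}}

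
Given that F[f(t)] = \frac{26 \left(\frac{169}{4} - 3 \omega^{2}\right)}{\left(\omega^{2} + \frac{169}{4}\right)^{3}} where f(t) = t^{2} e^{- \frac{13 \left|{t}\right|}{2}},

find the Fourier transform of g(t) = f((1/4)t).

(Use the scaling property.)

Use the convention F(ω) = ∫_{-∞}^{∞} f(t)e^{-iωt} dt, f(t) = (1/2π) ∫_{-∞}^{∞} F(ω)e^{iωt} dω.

F[g](ω) = \frac{1664 \left(169 - 192 \omega^{2}\right)}{\left(64 \omega^{2} + 169\right)^{3}}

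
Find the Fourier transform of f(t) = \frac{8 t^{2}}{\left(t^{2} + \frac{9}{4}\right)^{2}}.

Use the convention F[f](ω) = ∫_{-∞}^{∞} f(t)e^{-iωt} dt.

F(ω) = \frac{4 \pi \left(2 - 3 \left|{\omega}\right|\right) e^{- \frac{3 \left|{\omega}\right|}{2}}}{3}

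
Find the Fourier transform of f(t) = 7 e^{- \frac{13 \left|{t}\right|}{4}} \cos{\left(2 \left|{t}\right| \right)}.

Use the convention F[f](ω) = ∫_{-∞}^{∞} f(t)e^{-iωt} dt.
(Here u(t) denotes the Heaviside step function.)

F(ω) = \frac{728 \left(16 \omega^{2} + 233\right)}{256 \omega^{4} + 3360 \omega^{2} + 54289}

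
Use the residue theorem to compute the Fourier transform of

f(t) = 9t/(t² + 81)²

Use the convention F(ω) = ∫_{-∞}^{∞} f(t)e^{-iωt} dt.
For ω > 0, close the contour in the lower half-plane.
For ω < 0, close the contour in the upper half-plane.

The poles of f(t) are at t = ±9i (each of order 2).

Let g(z) = f(z)e^{-iωz}; for large |z| the factor e^{-iωz} decays in the lower half-plane when ω > 0 and in the upper half-plane when ω < 0.

Case ω > 0 (lower half-plane, clockwise contour ⇒ F(ω) = -2πi·ΣRes):
  Res_{z = - 9 i} g(z) = \frac{\omega e^{- 9 \omega}}{4} (pole of order 2)
  F(ω) = -2πi·ΣRes = - \frac{i \pi \omega e^{- 9 \omega}}{2}

Case ω < 0 (upper half-plane, counterclockwise contour ⇒ F(ω) = +2πi·ΣRes):
  Res_{z = 9 i} g(z) = - \frac{\omega e^{9 \omega}}{4} (pole of order 2)
  F(ω) = 2πi·ΣRes = - \frac{i \pi \omega e^{9 \omega}}{2}

Both cases combine into a single formula in |ω|:

F(ω) = - \frac{i \pi \omega e^{- 9 \left|{\omega}\right|}}{2}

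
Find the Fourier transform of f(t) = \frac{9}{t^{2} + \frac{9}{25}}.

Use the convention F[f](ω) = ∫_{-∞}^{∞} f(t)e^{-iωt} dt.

F(ω) = 15 \pi e^{- \frac{3 \left|{\omega}\right|}{5}}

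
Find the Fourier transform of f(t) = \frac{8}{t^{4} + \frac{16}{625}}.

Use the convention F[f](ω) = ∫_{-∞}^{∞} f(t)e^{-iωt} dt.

F(ω) = 125 \pi e^{- \frac{\sqrt{2} \left|{\omega}\right|}{5}} \sin{\left(\frac{\sqrt{2} \left|{\omega}\right|}{5} + \frac{\pi}{4} \right)}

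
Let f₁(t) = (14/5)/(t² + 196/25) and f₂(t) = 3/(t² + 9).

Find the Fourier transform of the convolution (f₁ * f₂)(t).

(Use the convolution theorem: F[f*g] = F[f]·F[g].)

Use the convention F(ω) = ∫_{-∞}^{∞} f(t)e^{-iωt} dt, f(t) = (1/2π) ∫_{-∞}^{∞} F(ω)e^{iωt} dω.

F[f₁*f₂](ω) = \pi^{2} e^{- \frac{29 \left|{\omega}\right|}{5}}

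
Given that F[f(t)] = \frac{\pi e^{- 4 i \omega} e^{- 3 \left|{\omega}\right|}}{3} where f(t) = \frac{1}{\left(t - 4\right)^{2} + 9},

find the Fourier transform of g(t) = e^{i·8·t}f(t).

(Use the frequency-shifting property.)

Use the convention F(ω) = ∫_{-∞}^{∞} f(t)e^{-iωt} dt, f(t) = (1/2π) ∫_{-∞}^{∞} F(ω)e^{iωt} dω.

F[g](ω) = \frac{\pi e^{- 4 i \left(\omega - 8\right) - 3 \left|{\omega - 8}\right|}}{3}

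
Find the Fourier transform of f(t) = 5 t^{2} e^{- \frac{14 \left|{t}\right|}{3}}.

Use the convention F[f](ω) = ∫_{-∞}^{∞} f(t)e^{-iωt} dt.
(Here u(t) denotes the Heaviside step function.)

F(ω) = \frac{7560 \left(196 - 27 \omega^{2}\right)}{\left(9 \omega^{2} + 196\right)^{3}}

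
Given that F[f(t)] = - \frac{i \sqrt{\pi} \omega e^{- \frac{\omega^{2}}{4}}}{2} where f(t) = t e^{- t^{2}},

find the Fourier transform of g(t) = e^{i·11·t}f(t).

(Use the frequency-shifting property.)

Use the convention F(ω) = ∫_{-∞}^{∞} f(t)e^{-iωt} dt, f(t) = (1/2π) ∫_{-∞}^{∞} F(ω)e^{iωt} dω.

F[g](ω) = \frac{i \sqrt{\pi} \left(11 - \omega\right) e^{- \frac{\left(\omega - 11\right)^{2}}{4}}}{2}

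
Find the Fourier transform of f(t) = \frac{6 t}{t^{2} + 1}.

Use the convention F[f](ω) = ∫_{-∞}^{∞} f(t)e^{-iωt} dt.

F(ω) = - 6 i \pi e^{- \left|{\omega}\right|} \operatorname{sign}{\left(\omega \right)}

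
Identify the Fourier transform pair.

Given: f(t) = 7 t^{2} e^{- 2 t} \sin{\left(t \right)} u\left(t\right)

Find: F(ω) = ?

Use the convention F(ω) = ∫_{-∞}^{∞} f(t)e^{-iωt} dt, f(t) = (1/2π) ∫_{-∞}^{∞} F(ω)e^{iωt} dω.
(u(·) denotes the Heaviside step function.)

F(ω) = \frac{14 \left(3 \left(i \omega + 2\right)^{2} - 1\right)}{\left(\left(i \omega + 2\right)^{2} + 1\right)^{3}}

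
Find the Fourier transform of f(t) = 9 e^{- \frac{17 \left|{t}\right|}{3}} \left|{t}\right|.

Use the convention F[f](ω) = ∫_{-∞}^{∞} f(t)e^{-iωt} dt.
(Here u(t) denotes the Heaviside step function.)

F(ω) = \frac{162 \left(289 - 9 \omega^{2}\right)}{\left(9 \omega^{2} + 289\right)^{2}}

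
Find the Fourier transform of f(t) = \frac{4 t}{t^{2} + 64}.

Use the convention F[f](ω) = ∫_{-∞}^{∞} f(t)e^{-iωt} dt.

F(ω) = - 4 i \pi e^{- 8 \left|{\omega}\right|} \operatorname{sign}{\left(\omega \right)}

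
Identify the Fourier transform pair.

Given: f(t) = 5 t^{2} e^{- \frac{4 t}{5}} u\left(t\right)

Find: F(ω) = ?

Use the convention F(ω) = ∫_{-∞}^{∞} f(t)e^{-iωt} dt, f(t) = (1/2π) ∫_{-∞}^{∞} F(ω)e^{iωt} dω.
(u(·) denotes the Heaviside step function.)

F(ω) = \frac{1250}{\left(5 i \omega + 4\right)^{3}}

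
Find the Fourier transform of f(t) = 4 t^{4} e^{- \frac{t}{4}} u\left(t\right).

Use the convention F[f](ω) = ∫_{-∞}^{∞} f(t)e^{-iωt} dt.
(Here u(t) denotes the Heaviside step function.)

F(ω) = \frac{98304}{\left(4 i \omega + 1\right)^{5}}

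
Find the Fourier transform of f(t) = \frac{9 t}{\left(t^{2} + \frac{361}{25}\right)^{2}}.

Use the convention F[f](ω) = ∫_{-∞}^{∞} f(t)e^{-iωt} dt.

F(ω) = - \frac{45 i \pi \omega e^{- \frac{19 \left|{\omega}\right|}{5}}}{38}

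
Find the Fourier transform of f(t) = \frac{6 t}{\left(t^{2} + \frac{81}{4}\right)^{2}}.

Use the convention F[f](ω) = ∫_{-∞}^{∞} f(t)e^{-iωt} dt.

F(ω) = - \frac{2 i \pi \omega e^{- \frac{9 \left|{\omega}\right|}{2}}}{3}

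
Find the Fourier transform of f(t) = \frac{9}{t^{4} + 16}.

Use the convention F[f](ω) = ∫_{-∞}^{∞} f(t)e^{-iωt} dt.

F(ω) = \frac{9 \pi e^{- \sqrt{2} \left|{\omega}\right|} \sin{\left(\sqrt{2} \left|{\omega}\right| + \frac{\pi}{4} \right)}}{8}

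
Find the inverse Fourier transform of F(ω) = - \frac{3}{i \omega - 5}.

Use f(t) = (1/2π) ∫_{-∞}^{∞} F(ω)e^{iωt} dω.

f(t) = 3 e^{5 t} u\left(- t\right)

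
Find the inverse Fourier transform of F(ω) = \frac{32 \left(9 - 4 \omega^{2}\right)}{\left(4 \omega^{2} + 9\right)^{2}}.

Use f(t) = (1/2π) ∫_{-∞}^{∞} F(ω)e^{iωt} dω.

f(t) = 4 e^{- \frac{3 \left|{t}\right|}{2}} \left|{t}\right|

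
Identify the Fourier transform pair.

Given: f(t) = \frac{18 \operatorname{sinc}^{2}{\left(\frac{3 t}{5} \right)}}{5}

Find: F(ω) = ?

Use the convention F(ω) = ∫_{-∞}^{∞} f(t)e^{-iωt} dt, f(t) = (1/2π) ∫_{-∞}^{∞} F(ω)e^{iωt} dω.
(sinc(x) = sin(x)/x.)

F(ω) = \begin{cases} \pi \left(6 - 5 \left|{\omega}\right|\right) & \text{for}\: \omega > - \frac{6}{5} \wedge \omega < \frac{6}{5} \\0 & \text{otherwise} \end{cases}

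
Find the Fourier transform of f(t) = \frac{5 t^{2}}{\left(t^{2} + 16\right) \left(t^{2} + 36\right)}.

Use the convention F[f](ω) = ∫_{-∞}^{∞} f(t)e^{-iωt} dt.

F(ω) = \frac{\pi \left(3 - 2 e^{2 \left|{\omega}\right|}\right) e^{- 6 \left|{\omega}\right|}}{2}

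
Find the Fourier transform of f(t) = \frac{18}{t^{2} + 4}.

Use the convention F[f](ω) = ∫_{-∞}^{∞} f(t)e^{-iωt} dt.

F(ω) = 9 \pi e^{- 2 \left|{\omega}\right|}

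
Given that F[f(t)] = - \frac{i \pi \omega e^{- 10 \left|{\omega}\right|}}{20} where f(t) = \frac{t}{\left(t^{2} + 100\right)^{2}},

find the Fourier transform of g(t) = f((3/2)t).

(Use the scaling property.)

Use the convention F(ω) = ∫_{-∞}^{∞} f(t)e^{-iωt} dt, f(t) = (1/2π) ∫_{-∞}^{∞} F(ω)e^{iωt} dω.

F[g](ω) = - \frac{i \pi \omega e^{- \frac{20 \left|{\omega}\right|}{3}}}{45}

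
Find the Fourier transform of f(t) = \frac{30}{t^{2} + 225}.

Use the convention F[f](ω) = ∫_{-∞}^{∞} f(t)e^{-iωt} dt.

F(ω) = 2 \pi e^{- 15 \left|{\omega}\right|}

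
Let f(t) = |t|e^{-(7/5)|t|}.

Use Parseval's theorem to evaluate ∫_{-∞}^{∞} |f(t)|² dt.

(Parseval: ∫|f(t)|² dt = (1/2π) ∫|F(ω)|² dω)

∫|f(t)|² dt = \frac{125}{686}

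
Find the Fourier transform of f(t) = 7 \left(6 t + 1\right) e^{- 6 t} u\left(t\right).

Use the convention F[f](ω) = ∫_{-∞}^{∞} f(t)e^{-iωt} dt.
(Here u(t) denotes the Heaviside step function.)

F(ω) = \frac{7 \left(- i \omega - 12\right)}{\omega^{2} - 12 i \omega - 36}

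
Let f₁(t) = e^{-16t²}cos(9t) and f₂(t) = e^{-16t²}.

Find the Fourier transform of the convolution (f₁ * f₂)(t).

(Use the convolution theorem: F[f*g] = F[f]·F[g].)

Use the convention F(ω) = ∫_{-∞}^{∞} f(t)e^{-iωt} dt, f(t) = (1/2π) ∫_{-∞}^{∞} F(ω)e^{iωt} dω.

F[f₁*f₂](ω) = \frac{\pi \left(e^{\frac{9 \omega}{16}} + 1\right) e^{- \frac{\omega^{2}}{32} - \frac{9 \omega}{32} - \frac{81}{64}}}{32}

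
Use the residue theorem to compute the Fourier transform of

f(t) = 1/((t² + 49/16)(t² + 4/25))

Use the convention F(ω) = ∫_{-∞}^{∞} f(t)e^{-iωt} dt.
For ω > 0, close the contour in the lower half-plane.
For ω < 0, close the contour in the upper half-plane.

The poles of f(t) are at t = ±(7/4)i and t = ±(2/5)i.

Let g(z) = f(z)e^{-iωz}; for large |z| the factor e^{-iωz} decays in the lower half-plane when ω > 0 and in the upper half-plane when ω < 0.

Case ω > 0 (lower half-plane, clockwise contour ⇒ F(ω) = -2πi·ΣRes):
  Res_{z = - \frac{7 i}{4}} g(z) = - \frac{800 i e^{- \frac{7 \omega}{4}}}{8127}
  Res_{z = - \frac{2 i}{5}} g(z) = \frac{500 i e^{- \frac{2 \omega}{5}}}{1161}
  F(ω) = -2πi·ΣRes = - \frac{1600 \pi e^{- \frac{7 \omega}{4}}}{8127} + \frac{1000 \pi e^{- \frac{2 \omega}{5}}}{1161}

Case ω < 0 (upper half-plane, counterclockwise contour ⇒ F(ω) = +2πi·ΣRes):
  Res_{z = \frac{7 i}{4}} g(z) = \frac{800 i e^{\frac{7 \omega}{4}}}{8127}
  Res_{z = \frac{2 i}{5}} g(z) = - \frac{500 i e^{\frac{2 \omega}{5}}}{1161}
  F(ω) = 2πi·ΣRes = \frac{200 \pi \left(35 e^{\frac{2 \omega}{5}} - 8 e^{\frac{7 \omega}{4}}\right)}{8127}

Both cases combine into a single formula in |ω|:

F(ω) = - \frac{1600 \pi e^{- \frac{7 \left|{\omega}\right|}{4}}}{8127} + \frac{1000 \pi e^{- \frac{2 \left|{\omega}\right|}{5}}}{1161}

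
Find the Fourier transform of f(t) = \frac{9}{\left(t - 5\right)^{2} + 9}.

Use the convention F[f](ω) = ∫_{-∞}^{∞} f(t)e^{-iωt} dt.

F(ω) = 3 \pi e^{- 5 i \omega - 3 \left|{\omega}\right|}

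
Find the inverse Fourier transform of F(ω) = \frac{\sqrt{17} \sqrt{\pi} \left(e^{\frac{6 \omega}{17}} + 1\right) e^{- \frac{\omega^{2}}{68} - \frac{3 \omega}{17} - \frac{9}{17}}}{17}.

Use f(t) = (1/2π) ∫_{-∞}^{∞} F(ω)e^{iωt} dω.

f(t) = 2 e^{- 17 t^{2}} \cos{\left(6 t \right)}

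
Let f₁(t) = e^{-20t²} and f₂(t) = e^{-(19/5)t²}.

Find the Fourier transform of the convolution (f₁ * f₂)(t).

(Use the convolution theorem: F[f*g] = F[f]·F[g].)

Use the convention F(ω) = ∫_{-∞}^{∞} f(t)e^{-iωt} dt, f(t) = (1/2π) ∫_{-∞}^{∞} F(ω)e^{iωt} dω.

F[f₁*f₂](ω) = \frac{\sqrt{19} \pi e^{- \frac{119 \omega^{2}}{1520}}}{38}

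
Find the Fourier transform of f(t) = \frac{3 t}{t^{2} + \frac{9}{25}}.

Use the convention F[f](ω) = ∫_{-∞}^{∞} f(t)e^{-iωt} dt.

F(ω) = - 3 i \pi e^{- \frac{3 \left|{\omega}\right|}{5}} \operatorname{sign}{\left(\omega \right)}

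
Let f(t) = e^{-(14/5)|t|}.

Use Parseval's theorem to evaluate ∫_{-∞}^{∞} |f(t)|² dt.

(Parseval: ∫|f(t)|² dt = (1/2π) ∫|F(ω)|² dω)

∫|f(t)|² dt = \frac{5}{14}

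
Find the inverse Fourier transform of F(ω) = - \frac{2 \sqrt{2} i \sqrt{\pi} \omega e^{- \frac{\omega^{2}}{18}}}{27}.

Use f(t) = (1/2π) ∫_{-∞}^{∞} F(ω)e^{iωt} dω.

f(t) = 2 t e^{- \frac{9 t^{2}}{2}}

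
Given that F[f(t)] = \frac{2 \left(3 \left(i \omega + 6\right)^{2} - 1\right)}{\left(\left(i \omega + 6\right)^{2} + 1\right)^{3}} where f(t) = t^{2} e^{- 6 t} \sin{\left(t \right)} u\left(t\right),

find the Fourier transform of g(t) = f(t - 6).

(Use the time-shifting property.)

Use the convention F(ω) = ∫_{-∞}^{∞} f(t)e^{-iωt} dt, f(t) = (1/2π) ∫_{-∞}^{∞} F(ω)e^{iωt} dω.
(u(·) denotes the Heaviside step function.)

F[g](ω) = \frac{2 \left(3 \left(i \omega + 6\right)^{2} - 1\right) e^{- 6 i \omega}}{\left(\left(i \omega + 6\right)^{2} + 1\right)^{3}}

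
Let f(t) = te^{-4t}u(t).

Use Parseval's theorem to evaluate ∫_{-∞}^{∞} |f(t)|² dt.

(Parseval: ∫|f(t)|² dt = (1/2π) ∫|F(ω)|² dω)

∫|f(t)|² dt = \frac{1}{256}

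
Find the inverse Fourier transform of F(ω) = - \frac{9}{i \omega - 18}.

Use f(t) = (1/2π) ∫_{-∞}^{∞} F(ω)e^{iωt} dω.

f(t) = 9 e^{18 t} u\left(- t\right)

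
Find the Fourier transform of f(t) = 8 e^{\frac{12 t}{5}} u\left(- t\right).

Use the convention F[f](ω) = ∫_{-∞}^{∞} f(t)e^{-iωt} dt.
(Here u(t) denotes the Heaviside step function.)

F(ω) = - \frac{40}{5 i \omega - 12}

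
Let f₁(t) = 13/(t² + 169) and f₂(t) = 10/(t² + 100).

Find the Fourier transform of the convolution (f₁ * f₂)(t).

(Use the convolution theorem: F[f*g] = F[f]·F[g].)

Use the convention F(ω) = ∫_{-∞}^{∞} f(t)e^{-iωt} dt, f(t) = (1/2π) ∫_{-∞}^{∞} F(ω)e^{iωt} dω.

F[f₁*f₂](ω) = \pi^{2} e^{- 23 \left|{\omega}\right|}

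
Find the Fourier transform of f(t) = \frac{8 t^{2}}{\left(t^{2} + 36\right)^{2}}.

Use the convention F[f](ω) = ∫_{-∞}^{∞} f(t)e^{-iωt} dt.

F(ω) = \frac{2 \pi \left(1 - 6 \left|{\omega}\right|\right) e^{- 6 \left|{\omega}\right|}}{3}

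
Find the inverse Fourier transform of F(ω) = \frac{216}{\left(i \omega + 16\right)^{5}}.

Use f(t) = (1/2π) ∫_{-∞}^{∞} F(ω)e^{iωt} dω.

f(t) = 9 t^{4} e^{- 16 t} u\left(t\right)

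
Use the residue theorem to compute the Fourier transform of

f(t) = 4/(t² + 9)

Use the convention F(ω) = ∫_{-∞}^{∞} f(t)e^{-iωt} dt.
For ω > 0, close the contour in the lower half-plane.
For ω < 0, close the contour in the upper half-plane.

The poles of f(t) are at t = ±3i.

Let g(z) = f(z)e^{-iωz}; for large |z| the factor e^{-iωz} decays in the lower half-plane when ω > 0 and in the upper half-plane when ω < 0.

Case ω > 0 (lower half-plane, clockwise contour ⇒ F(ω) = -2πi·ΣRes):
  Res_{z = - 3 i} g(z) = \frac{2 i e^{- 3 \omega}}{3}
  F(ω) = -2πi·ΣRes = \frac{4 \pi e^{- 3 \omega}}{3}

Case ω < 0 (upper half-plane, counterclockwise contour ⇒ F(ω) = +2πi·ΣRes):
  Res_{z = 3 i} g(z) = - \frac{2 i e^{3 \omega}}{3}
  F(ω) = 2πi·ΣRes = \frac{4 \pi e^{3 \omega}}{3}

Both cases combine into a single formula in |ω|:

F(ω) = \frac{4 \pi e^{- 3 \left|{\omega}\right|}}{3}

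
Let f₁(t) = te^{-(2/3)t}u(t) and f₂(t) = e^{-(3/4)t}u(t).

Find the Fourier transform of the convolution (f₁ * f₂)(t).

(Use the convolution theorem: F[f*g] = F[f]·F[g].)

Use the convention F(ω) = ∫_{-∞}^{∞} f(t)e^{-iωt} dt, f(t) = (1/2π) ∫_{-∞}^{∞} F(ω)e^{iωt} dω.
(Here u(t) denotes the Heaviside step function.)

F[f₁*f₂](ω) = \frac{36}{\left(3 i \omega + 2\right)^{2} \left(4 i \omega + 3\right)}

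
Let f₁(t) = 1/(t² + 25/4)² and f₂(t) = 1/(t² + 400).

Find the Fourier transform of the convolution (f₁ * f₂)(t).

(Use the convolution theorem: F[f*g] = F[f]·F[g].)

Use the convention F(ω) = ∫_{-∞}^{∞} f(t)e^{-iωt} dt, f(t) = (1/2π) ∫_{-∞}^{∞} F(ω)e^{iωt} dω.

F[f₁*f₂](ω) = \frac{\pi^{2} \left(5 \left|{\omega}\right| + 2\right) e^{- \frac{45 \left|{\omega}\right|}{2}}}{1250}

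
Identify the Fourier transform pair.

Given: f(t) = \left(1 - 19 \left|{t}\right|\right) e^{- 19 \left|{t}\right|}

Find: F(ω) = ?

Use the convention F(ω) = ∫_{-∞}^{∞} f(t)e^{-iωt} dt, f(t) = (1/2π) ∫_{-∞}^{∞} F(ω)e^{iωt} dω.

F(ω) = \frac{76 \omega^{2}}{\left(\omega^{2} + 361\right)^{2}}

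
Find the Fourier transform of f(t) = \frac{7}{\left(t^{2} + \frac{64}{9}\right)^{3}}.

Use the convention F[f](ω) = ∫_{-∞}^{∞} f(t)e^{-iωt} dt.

F(ω) = \frac{189 \pi \left(64 \omega^{2} + 72 \left|{\omega}\right| + 27\right) e^{- \frac{8 \left|{\omega}\right|}{3}}}{262144}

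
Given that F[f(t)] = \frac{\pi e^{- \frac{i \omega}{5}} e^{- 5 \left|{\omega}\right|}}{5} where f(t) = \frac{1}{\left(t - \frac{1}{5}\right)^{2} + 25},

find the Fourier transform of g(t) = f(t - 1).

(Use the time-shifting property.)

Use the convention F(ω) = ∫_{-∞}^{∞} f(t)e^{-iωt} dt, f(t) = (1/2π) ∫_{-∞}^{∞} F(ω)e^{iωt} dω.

F[g](ω) = \frac{\pi e^{- \frac{6 i \omega}{5} - 5 \left|{\omega}\right|}}{5}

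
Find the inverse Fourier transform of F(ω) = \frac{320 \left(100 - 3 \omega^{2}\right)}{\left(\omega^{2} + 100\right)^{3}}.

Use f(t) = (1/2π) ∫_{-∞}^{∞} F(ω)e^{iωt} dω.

f(t) = 8 t^{2} e^{- 10 \left|{t}\right|}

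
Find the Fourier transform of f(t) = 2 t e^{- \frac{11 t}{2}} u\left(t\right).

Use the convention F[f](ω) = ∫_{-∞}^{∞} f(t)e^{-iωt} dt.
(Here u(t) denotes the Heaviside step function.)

F(ω) = \frac{8}{\left(2 i \omega + 11\right)^{2}}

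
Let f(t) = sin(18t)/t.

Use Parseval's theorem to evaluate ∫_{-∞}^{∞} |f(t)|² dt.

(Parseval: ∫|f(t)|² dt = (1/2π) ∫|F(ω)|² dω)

∫|f(t)|² dt = 18 \pi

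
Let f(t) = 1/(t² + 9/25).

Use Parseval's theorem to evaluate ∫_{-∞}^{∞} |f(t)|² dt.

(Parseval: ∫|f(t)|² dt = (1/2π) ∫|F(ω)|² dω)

∫|f(t)|² dt = \frac{125 \pi}{54}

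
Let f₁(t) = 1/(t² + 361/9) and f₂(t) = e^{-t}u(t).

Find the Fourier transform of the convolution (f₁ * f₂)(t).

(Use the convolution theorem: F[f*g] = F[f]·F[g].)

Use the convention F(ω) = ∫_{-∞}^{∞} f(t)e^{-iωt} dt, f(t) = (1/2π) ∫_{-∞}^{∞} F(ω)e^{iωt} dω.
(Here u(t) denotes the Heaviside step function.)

F[f₁*f₂](ω) = \frac{3 \pi e^{- \frac{19 \left|{\omega}\right|}{3}}}{19 \left(i \omega + 1\right)}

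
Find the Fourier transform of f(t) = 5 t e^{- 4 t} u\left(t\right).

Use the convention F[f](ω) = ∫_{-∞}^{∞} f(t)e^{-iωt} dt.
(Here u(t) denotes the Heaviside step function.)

F(ω) = \frac{5}{\left(i \omega + 4\right)^{2}}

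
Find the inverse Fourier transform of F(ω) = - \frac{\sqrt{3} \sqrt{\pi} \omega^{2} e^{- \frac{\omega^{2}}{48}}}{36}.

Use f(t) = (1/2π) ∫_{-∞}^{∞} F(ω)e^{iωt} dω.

f(t) = 2 \left(48 t^{2} - 2\right) e^{- 12 t^{2}}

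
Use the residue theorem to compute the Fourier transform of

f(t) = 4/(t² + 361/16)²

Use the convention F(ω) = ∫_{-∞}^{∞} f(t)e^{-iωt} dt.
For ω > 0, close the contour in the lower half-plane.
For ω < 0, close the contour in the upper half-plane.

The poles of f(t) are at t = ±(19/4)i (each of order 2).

Let g(z) = f(z)e^{-iωz}; for large |z| the factor e^{-iωz} decays in the lower half-plane when ω > 0 and in the upper half-plane when ω < 0.

Case ω > 0 (lower half-plane, clockwise contour ⇒ F(ω) = -2πi·ΣRes):
  Res_{z = - \frac{19 i}{4}} g(z) = \frac{16 i \left(19 \omega + 4\right) e^{- \frac{19 \omega}{4}}}{6859} (pole of order 2)
  F(ω) = -2πi·ΣRes = \frac{32 \pi \left(19 \omega + 4\right) e^{- \frac{19 \omega}{4}}}{6859}

Case ω < 0 (upper half-plane, counterclockwise contour ⇒ F(ω) = +2πi·ΣRes):
  Res_{z = \frac{19 i}{4}} g(z) = \frac{16 i \left(19 \omega - 4\right) e^{\frac{19 \omega}{4}}}{6859} (pole of order 2)
  F(ω) = 2πi·ΣRes = \frac{32 \pi \left(4 - 19 \omega\right) e^{\frac{19 \omega}{4}}}{6859}

Both cases combine into a single formula in |ω|:

F(ω) = \frac{32 \pi \left(19 \left|{\omega}\right| + 4\right) e^{- \frac{19 \left|{\omega}\right|}{4}}}{6859}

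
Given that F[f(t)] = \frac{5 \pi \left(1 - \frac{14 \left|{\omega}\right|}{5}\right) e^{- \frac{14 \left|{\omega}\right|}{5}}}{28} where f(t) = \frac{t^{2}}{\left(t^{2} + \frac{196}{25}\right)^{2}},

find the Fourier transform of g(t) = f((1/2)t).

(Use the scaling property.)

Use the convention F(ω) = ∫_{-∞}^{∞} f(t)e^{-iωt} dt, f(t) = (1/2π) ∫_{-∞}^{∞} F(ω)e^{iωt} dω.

F[g](ω) = \frac{\pi \left(5 - 28 \left|{\omega}\right|\right) e^{- \frac{28 \left|{\omega}\right|}{5}}}{14}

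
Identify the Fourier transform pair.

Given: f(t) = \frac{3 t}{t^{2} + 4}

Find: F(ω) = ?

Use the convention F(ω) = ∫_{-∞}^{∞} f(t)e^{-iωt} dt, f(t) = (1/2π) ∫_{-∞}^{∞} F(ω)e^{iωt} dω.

F(ω) = - 3 i \pi e^{- 2 \left|{\omega}\right|} \operatorname{sign}{\left(\omega \right)}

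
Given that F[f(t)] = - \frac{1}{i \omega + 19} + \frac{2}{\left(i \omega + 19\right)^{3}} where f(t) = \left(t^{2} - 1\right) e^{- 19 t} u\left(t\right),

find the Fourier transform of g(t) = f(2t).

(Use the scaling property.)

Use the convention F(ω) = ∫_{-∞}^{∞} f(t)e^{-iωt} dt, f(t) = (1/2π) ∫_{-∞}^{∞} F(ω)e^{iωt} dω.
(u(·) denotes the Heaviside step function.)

F[g](ω) = \frac{8 i \omega - \left(i \omega + 38\right)^{3} + 304}{\left(i \omega + 38\right)^{4}}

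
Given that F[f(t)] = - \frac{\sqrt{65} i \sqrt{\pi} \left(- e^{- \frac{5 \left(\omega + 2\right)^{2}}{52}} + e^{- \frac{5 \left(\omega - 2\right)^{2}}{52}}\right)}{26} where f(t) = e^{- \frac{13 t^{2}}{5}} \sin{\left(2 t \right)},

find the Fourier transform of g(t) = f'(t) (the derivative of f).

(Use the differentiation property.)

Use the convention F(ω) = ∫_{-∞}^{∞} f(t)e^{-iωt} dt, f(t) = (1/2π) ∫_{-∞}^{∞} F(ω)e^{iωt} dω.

F[g](ω) = \frac{\sqrt{65} \sqrt{\pi} \omega \left(e^{\frac{10 \omega}{13}} - 1\right) e^{- \frac{5 \omega^{2}}{52} - \frac{5 \omega}{13} - \frac{5}{13}}}{26}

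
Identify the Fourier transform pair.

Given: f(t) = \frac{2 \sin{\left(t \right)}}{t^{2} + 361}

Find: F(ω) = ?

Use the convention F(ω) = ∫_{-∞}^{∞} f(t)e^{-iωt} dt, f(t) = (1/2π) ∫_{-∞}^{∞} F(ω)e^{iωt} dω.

F(ω) = \frac{i \pi e^{- 19 \left|{\omega + 1}\right|}}{19} - \frac{i \pi e^{- 19 \left|{\omega - 1}\right|}}{19}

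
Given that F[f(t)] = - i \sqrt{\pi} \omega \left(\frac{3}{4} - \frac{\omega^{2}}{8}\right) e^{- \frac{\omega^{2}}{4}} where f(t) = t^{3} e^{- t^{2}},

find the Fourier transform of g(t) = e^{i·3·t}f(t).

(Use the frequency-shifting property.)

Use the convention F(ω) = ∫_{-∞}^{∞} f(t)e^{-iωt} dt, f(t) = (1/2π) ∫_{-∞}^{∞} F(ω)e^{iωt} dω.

F[g](ω) = \frac{i \sqrt{\pi} \left(\omega - 3\right) \left(\left(\omega - 3\right)^{2} - 6\right) e^{- \frac{\left(\omega - 3\right)^{2}}{4}}}{8}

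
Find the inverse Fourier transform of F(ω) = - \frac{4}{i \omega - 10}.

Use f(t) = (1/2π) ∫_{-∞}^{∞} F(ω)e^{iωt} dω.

f(t) = 4 e^{10 t} u\left(- t\right)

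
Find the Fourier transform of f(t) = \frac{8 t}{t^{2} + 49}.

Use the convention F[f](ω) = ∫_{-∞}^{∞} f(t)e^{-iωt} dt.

F(ω) = - 8 i \pi e^{- 7 \left|{\omega}\right|} \operatorname{sign}{\left(\omega \right)}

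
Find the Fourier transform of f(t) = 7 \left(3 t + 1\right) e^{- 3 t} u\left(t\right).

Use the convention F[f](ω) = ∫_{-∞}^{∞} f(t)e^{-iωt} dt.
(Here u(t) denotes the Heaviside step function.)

F(ω) = \frac{7 \left(- i \omega - 6\right)}{\omega^{2} - 6 i \omega - 9}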